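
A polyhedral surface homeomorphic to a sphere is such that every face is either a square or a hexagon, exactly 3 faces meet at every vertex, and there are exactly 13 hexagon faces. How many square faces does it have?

Let x be the number of squares; then F = 13 + x.
Edge–face incidences: 2E = 6·13 + 4·x = 78 + 4x.
Every vertex has degree 3, so 3V = 2E.
Euler: V − E + F = 2 ⇒ (2E)/3 − E + (13 + x) = 2.
Multiply by 6: 2·(2E) − 3·(2E) + 6·(13 + x) = 12, i.e. 78 + 6x − (78 + 4x) = 12.
Collecting terms: 2x = 12, so x = 6.
Then 2E = 78 + 4·6 = 102, so E = 51, V = 2E/3 = 34, F = 13 + 6 = 19.

6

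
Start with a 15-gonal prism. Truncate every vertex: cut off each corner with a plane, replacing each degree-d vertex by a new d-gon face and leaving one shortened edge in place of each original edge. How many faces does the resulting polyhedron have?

47

The base solid has V = 30, E = 45, F = 17.
Truncation replaces each original edge-end by a new vertex, so V′ = 2E = 90.
Each original edge survives, and each old vertex of degree d contributes d new edges; summing degrees gives Σd = 2E, so E′ = E + 2E = 3E = 135.
Each original face survives and each original vertex becomes one new face: F′ = F + V = 47.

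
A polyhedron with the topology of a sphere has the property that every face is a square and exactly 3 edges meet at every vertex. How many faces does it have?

6

Each face has 4 edges and each edge borders two faces, so 2E = 4F.
Each vertex has degree 3, so 3V = 2E and hence V = 4F/3.
Euler: V − E + F = 2 ⇒ (4F/3) − (4F/2) + F = 2.
Multiply by 6: (8 − 12 + 6)F = 12, i.e. 2F = 12.
So F = 6, E = 4·6/2 = 12, V = 4·6/3 = 8.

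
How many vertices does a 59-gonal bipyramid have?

61

A bipyramid over an n-gon has 2n triangular faces and n + 2 vertices: V = 59 + 2 = 61, E = 3·59 = 177, F = 2·59 = 118.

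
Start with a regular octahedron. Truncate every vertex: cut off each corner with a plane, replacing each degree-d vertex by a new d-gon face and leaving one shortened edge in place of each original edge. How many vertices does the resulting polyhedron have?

24

The base solid has V = 6, E = 12, F = 8.
Truncation replaces each original edge-end by a new vertex, so V′ = 2E = 24.
Each original edge survives, and each old vertex of degree d contributes d new edges; summing degrees gives Σd = 2E, so E′ = E + 2E = 3E = 36.
Each original face survives and each original vertex becomes one new face: F′ = F + V = 14.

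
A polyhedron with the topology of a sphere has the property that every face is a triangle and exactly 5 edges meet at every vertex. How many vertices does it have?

12

Each face has 3 edges and each edge borders two faces, so 2E = 3F.
Each vertex has degree 5, so 5V = 2E and hence V = 3F/5.
Euler: V − E + F = 2 ⇒ (3F/5) − (3F/2) + F = 2.
Multiply by 10: (6 − 15 + 10)F = 20, i.e. 1F = 20.
So F = 20, E = 3·20/2 = 30, V = 3·20/5 = 12.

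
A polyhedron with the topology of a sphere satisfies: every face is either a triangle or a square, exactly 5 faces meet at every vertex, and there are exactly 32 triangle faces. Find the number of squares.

Let x be the number of squares; then F = 32 + x.
Edge–face incidences: 2E = 3·32 + 4·x = 96 + 4x.
Every vertex has degree 5, so 5V = 2E.
Euler: V − E + F = 2 ⇒ (2E)/5 − E + (32 + x) = 2.
Multiply by 10: 2·(2E) − 5·(2E) + 10·(32 + x) = 20, i.e. 320 + 10x − 3·(96 + 4x) = 20.
Collecting terms: −2x + 32 = 20, so −2x = −12, so x = 6.
Then 2E = 96 + 4·6 = 120, so E = 60, V = 2E/5 = 24, F = 32 + 6 = 38.

6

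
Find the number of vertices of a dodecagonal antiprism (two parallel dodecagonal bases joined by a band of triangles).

24

An antiprism on an n-gon has two n-gon caps and 2n triangles: V = 2·12 = 24, E = 4·12 = 48, F = 2·12 + 2 = 26.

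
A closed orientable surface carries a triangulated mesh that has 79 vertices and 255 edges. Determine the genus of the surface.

4

Every face is a triangle and each edge borders two faces, so 3F = 2·255, giving F = 170.
χ = V − E + F = 79 − 255 + 170 = -6.
For a closed orientable surface χ = 2 − 2g, so g = (2 − (-6))/2 = 4.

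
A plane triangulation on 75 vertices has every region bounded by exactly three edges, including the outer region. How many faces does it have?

In a plane triangulation 3F = 2E and V − E + F = 2, so F = 2V − 4 = 2·75 − 4 = 146.

146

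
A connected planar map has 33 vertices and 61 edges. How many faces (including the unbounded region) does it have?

Euler's formula for a connected plane graph: V − E + F = 2, so F = 2 − 33 + 61 = 30.

30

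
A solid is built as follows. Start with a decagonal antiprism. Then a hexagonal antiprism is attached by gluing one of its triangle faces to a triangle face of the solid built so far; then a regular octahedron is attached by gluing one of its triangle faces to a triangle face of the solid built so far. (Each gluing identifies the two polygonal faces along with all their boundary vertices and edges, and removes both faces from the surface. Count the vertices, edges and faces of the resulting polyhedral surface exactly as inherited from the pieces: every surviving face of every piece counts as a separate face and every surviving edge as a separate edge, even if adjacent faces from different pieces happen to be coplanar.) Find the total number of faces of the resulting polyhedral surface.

A decagonal antiprism: V=20, E=40, F=22.
Attach a hexagonal antiprism (V=12, E=24, F=14) along a 3-gon: merge 3 vertices and 3 edges, delete both glued faces → V=29, E=61, F=34.
Attach a regular octahedron (V=6, E=12, F=8) along a 3-gon: merge 3 vertices and 3 edges, delete both glued faces → V=32, E=70, F=40.
Check: V − E + F = 32 − 70 + 40 = 2.

40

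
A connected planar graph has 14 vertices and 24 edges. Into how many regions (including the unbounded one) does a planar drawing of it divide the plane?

12

Euler's formula for a connected plane graph: V − E + F = 2, so F = 2 − 14 + 24 = 12.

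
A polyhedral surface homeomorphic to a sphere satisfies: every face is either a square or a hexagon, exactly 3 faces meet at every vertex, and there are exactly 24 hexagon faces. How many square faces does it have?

6

Let x be the number of squares; then F = 24 + x.
Edge–face incidences: 2E = 6·24 + 4·x = 144 + 4x.
Every vertex has degree 3, so 3V = 2E.
Euler: V − E + F = 2 ⇒ (2E)/3 − E + (24 + x) = 2.
Multiply by 6: 2·(2E) − 3·(2E) + 6·(24 + x) = 12, i.e. 144 + 6x − (144 + 4x) = 12.
Collecting terms: 2x = 12, so x = 6.
Then 2E = 144 + 4·6 = 168, so E = 84, V = 2E/3 = 56, F = 24 + 6 = 30.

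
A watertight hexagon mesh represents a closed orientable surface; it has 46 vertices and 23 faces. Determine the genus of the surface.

Every face is a hexagon, so 2E = 6·23 = 138, giving E = 69.
χ = V − E + F = 46 − 69 + 23 = 0.
For a closed orientable surface χ = 2 − 2g, so g = (2 − (0))/2 = 1.

1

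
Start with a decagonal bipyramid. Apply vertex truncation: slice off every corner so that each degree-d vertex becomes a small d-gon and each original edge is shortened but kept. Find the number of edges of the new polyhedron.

The base solid has V = 12, E = 30, F = 20.
Truncation replaces each original edge-end by a new vertex, so V′ = 2E = 60.
Each original edge survives, and each old vertex of degree d contributes d new edges; summing degrees gives Σd = 2E, so E′ = E + 2E = 3E = 90.
Each original face survives and each original vertex becomes one new face: F′ = F + V = 32.

90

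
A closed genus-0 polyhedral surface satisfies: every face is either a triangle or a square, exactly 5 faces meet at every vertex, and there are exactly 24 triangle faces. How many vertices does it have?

16

Let x be the number of squares; then F = 24 + x.
Edge–face incidences: 2E = 3·24 + 4·x = 72 + 4x.
Every vertex has degree 5, so 5V = 2E.
Euler: V − E + F = 2 ⇒ (2E)/5 − E + (24 + x) = 2.
Multiply by 10: 2·(2E) − 5·(2E) + 10·(24 + x) = 20, i.e. 240 + 10x − 3·(72 + 4x) = 20.
Collecting terms: −2x + 24 = 20, so −2x = −4, so x = 2.
Then 2E = 72 + 4·2 = 80, so E = 40, V = 2E/5 = 16, F = 24 + 2 = 26.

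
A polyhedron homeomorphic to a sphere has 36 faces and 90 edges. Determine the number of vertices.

56

Here V − E + F = 2.
V = 2 + E − F = 2 + 90 − 36 = 56.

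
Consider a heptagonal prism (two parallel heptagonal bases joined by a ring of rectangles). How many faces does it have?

A prism on an n-gon has two n-gon bases and n rectangular sides: V = 2·7 = 14, E = 3·7 = 21, F = 7 + 2 = 9.
Check: V − E + F = 14 − 21 + 9 = 2.

9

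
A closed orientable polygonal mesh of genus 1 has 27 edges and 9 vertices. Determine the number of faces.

18

For a closed orientable surface of genus 1, χ = 2 − 2·1 = 0.
F = 0 − V + E = 0 − 9 + 27 = 18.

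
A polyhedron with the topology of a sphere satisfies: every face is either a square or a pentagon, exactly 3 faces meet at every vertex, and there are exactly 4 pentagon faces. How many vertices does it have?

Let x be the number of squares; then F = 4 + x.
Edge–face incidences: 2E = 5·4 + 4·x = 20 + 4x.
Every vertex has degree 3, so 3V = 2E.
Euler: V − E + F = 2 ⇒ (2E)/3 − E + (4 + x) = 2.
Multiply by 6: 2·(2E) − 3·(2E) + 6·(4 + x) = 12, i.e. 24 + 6x − (20 + 4x) = 12.
Collecting terms: 2x + 4 = 12, so 2x = 8, so x = 4.
Then 2E = 20 + 4·4 = 36, so E = 18, V = 2E/3 = 12, F = 4 + 4 = 8.

12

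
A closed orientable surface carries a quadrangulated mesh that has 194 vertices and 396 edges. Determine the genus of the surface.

Every face is a square and each edge borders two faces, so 4F = 2·396, giving F = 198.
χ = V − E + F = 194 − 396 + 198 = -4.
For a closed orientable surface χ = 2 − 2g, so g = (2 − (-4))/2 = 3.

3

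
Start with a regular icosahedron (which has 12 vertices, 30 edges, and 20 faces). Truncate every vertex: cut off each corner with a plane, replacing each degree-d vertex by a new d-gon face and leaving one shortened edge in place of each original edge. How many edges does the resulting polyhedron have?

Truncation replaces each original edge-end by a new vertex, so V′ = 2E = 60.
Each original edge survives, and each old vertex of degree d contributes d new edges; summing degrees gives Σd = 2E, so E′ = E + 2E = 3E = 90.
Each original face survives and each original vertex becomes one new face: F′ = F + V = 32.

90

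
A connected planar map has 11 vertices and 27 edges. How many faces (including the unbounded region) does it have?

Euler's formula for a connected plane graph: V − E + F = 2, so F = 2 − 11 + 27 = 18.

18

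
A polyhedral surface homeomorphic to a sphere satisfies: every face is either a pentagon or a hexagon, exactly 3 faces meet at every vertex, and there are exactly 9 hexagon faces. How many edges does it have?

57

Let x be the number of pentagons; then F = 9 + x.
Edge–face incidences: 2E = 6·9 + 5·x = 54 + 5x.
Every vertex has degree 3, so 3V = 2E.
Euler: V − E + F = 2 ⇒ (2E)/3 − E + (9 + x) = 2.
Multiply by 6: 2·(2E) − 3·(2E) + 6·(9 + x) = 12, i.e. 54 + 6x − (54 + 5x) = 12.
Collecting terms: x = 12.
Then 2E = 54 + 5·12 = 114, so E = 57, V = 2E/3 = 38, F = 9 + 12 = 21.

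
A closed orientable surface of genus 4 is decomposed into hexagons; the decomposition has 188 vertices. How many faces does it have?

χ = 2 − 2·4 = -6, and every face is a hexagon so 6F = 2E.
V − E + F = -6 with E = 6F/2 gives 188 − (6/2 − 1)·F = -6, so F = 97 and E = 291.

97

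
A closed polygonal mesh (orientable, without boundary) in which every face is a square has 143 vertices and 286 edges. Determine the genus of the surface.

1

Every face is a square and each edge borders two faces, so 4F = 2·286, giving F = 143.
χ = V − E + F = 143 − 286 + 143 = 0.
For a closed orientable surface χ = 2 − 2g, so g = (2 − (0))/2 = 1.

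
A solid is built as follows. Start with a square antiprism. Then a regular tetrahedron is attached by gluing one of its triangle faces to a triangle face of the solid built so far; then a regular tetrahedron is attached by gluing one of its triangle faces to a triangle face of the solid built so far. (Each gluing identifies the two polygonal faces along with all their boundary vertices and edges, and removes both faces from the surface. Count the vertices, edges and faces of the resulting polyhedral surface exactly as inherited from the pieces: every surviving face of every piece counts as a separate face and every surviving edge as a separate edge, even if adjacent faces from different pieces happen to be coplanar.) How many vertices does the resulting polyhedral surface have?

10

A square antiprism: V=8, E=16, F=10.
Attach a regular tetrahedron (V=4, E=6, F=4) along a 3-gon: merge 3 vertices and 3 edges, delete both glued faces → V=9, E=19, F=12.
Attach a regular tetrahedron (V=4, E=6, F=4) along a 3-gon: merge 3 vertices and 3 edges, delete both glued faces → V=10, E=22, F=14.
Check: V − E + F = 10 − 22 + 14 = 2.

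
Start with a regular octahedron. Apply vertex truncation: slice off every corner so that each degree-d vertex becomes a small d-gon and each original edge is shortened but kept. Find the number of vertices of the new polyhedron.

24

The base solid has V = 6, E = 12, F = 8.
Truncation replaces each original edge-end by a new vertex, so V′ = 2E = 24.
Each original edge survives, and each old vertex of degree d contributes d new edges; summing degrees gives Σd = 2E, so E′ = E + 2E = 3E = 36.
Each original face survives and each original vertex becomes one new face: F′ = F + V = 14.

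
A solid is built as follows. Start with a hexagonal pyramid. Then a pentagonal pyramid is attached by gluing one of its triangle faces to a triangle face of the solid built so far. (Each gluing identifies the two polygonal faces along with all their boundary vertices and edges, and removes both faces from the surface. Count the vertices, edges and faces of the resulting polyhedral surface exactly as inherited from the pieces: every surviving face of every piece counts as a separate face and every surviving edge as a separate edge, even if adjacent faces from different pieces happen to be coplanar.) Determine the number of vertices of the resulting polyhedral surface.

A hexagonal pyramid: V=7, E=12, F=7.
Attach a pentagonal pyramid (V=6, E=10, F=6) along a 3-gon: merge 3 vertices and 3 edges, delete both glued faces → V=10, E=19, F=11.
Check: V − E + F = 10 − 19 + 11 = 2.

10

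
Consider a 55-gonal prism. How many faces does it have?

57

A prism on an n-gon has two n-gon bases and n rectangular sides: V = 2·55 = 110, E = 3·55 = 165, F = 55 + 2 = 57.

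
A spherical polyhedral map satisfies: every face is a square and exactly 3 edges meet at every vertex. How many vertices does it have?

8

Each face has 4 edges and each edge borders two faces, so 2E = 4F.
Each vertex has degree 3, so 3V = 2E and hence V = 4F/3.
Euler: V − E + F = 2 ⇒ (4F/3) − (4F/2) + F = 2.
Multiply by 6: (8 − 12 + 6)F = 12, i.e. 2F = 12.
So F = 6, E = 4·6/2 = 12, V = 4·6/3 = 8.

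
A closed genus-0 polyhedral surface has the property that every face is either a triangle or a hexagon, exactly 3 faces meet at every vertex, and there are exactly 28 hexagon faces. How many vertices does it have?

Let x be the number of triangles; then F = 28 + x.
Edge–face incidences: 2E = 6·28 + 3·x = 168 + 3x.
Every vertex has degree 3, so 3V = 2E.
Euler: V − E + F = 2 ⇒ (2E)/3 − E + (28 + x) = 2.
Multiply by 6: 2·(2E) − 3·(2E) + 6·(28 + x) = 12, i.e. 168 + 6x − (168 + 3x) = 12.
Collecting terms: 3x = 12, so x = 4.
Then 2E = 168 + 3·4 = 180, so E = 90, V = 2E/3 = 60, F = 28 + 4 = 32.

60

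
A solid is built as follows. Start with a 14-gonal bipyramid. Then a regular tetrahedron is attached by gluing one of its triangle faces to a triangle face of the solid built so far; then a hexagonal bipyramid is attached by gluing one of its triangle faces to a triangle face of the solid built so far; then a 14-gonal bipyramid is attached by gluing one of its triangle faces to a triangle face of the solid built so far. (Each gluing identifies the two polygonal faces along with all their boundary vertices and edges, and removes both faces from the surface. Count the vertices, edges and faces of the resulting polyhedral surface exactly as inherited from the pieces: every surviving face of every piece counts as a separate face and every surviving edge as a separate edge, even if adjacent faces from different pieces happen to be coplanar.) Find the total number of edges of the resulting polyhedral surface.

99

A 14-gonal bipyramid: V=16, E=42, F=28.
Attach a regular tetrahedron (V=4, E=6, F=4) along a 3-gon: merge 3 vertices and 3 edges, delete both glued faces → V=17, E=45, F=30.
Attach a hexagonal bipyramid (V=8, E=18, F=12) along a 3-gon: merge 3 vertices and 3 edges, delete both glued faces → V=22, E=60, F=40.
Attach a 14-gonal bipyramid (V=16, E=42, F=28) along a 3-gon: merge 3 vertices and 3 edges, delete both glued faces → V=35, E=99, F=66.
Check: V − E + F = 35 − 99 + 66 = 2.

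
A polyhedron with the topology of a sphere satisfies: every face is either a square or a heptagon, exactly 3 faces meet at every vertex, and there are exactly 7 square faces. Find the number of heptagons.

2

Let x be the number of heptagons; then F = 7 + x.
Edge–face incidences: 2E = 4·7 + 7·x = 28 + 7x.
Every vertex has degree 3, so 3V = 2E.
Euler: V − E + F = 2 ⇒ (2E)/3 − E + (7 + x) = 2.
Multiply by 6: 2·(2E) − 3·(2E) + 6·(7 + x) = 12, i.e. 42 + 6x − (28 + 7x) = 12.
Collecting terms: −x + 14 = 12, so −x = −2, so x = 2.
Then 2E = 28 + 7·2 = 42, so E = 21, V = 2E/3 = 14, F = 7 + 2 = 9.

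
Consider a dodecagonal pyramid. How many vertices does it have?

A pyramid on an n-gon base has one n-gon and n triangles: V = 12 + 1 = 13, E = 2·12 = 24, F = 12 + 1 = 13.

13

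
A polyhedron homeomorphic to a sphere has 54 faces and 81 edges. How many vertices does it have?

Here V − E + F = 2.
V = 2 + E − F = 2 + 81 − 54 = 29.

29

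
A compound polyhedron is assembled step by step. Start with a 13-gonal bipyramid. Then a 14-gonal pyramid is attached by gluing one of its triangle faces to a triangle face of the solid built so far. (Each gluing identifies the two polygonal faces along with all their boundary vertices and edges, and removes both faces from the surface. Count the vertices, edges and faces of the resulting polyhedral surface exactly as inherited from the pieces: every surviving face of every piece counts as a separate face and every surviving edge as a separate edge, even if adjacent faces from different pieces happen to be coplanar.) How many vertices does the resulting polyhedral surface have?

27

A 13-gonal bipyramid: V=15, E=39, F=26.
Attach a 14-gonal pyramid (V=15, E=28, F=15) along a 3-gon: merge 3 vertices and 3 edges, delete both glued faces → V=27, E=64, F=39.
Check: V − E + F = 27 − 64 + 39 = 2.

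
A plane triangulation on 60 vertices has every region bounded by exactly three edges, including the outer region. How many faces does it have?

116

In a plane triangulation 3F = 2E and V − E + F = 2, so F = 2V − 4 = 2·60 − 4 = 116.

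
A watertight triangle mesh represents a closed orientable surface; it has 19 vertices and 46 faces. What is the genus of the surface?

3

Every face is a triangle, so 2E = 3·46 = 138, giving E = 69.
χ = V − E + F = 19 − 69 + 46 = -4.
For a closed orientable surface χ = 2 − 2g, so g = (2 − (-4))/2 = 3.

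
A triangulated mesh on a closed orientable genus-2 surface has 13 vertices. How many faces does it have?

χ = 2 − 2·2 = -2, and every face is a triangle so 3F = 2E.
V − E + F = -2 with E = 3F/2 gives 13 − (3/2 − 1)·F = -2, so F = 30 and E = 45.

30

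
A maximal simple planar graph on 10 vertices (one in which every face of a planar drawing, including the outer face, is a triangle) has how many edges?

In a plane triangulation 3F = 2E and V − E + F = 2, so E = 3V − 6 = 3·10 − 6 = 24.

24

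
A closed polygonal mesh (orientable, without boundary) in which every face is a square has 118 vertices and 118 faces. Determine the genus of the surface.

1

Every face is a square, so 2E = 4·118 = 472, giving E = 236.
χ = V − E + F = 118 − 236 + 118 = 0.
For a closed orientable surface χ = 2 − 2g, so g = (2 − (0))/2 = 1.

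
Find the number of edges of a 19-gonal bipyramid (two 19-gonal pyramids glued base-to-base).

A bipyramid over an n-gon has 2n triangular faces and n + 2 vertices: V = 19 + 2 = 21, E = 3·19 = 57, F = 2·19 = 38.
Check: V − E + F = 21 − 57 + 38 = 2.

57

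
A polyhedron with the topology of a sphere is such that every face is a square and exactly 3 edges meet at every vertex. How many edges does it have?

Each face has 4 edges and each edge borders two faces, so 2E = 4F.
Each vertex has degree 3, so 3V = 2E and hence V = 4F/3.
Euler: V − E + F = 2 ⇒ (4F/3) − (4F/2) + F = 2.
Multiply by 6: (8 − 12 + 6)F = 12, i.e. 2F = 12.
So F = 6, E = 4·6/2 = 12, V = 4·6/3 = 8.

12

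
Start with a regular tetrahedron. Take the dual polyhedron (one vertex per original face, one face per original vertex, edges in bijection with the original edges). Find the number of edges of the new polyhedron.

The base solid has V = 4, E = 6, F = 4.
The dual swaps V and F and preserves E: V′ = F = 4, E′ = E = 6, F′ = V = 4.

6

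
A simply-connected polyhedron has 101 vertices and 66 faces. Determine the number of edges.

Here V − E + F = 2.
E = V + F − (2) = 101 + 66 − (2) = 165.

165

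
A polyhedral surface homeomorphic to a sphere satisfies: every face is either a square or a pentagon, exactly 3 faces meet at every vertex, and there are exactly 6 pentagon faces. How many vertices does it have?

Let x be the number of squares; then F = 6 + x.
Edge–face incidences: 2E = 5·6 + 4·x = 30 + 4x.
Every vertex has degree 3, so 3V = 2E.
Euler: V − E + F = 2 ⇒ (2E)/3 − E + (6 + x) = 2.
Multiply by 6: 2·(2E) − 3·(2E) + 6·(6 + x) = 12, i.e. 36 + 6x − (30 + 4x) = 12.
Collecting terms: 2x + 6 = 12, so 2x = 6, so x = 3.
Then 2E = 30 + 4·3 = 42, so E = 21, V = 2E/3 = 14, F = 6 + 3 = 9.

14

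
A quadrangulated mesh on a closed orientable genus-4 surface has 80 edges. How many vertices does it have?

34

χ = 2 − 2·4 = -6, and every face is a square so 4F = 2E.
F = 2E/4 = 40. Then V = -6 + E − F = -6 + 80 − 40 = 34.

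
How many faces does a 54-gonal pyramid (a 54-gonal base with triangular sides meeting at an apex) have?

A pyramid on an n-gon base has one n-gon and n triangles: V = 54 + 1 = 55, E = 2·54 = 108, F = 54 + 1 = 55.

55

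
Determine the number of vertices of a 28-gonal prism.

56

A prism on an n-gon has two n-gon bases and n rectangular sides: V = 2·28 = 56, E = 3·28 = 84, F = 28 + 2 = 30.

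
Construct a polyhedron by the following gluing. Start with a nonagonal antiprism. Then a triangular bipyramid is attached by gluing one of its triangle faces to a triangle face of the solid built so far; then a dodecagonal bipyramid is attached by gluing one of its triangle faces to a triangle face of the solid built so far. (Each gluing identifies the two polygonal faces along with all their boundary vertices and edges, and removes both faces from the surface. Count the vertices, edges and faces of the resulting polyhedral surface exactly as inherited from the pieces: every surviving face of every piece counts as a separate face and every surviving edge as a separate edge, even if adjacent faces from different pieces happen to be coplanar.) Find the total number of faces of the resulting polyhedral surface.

46

A nonagonal antiprism: V=18, E=36, F=20.
Attach a triangular bipyramid (V=5, E=9, F=6) along a 3-gon: merge 3 vertices and 3 edges, delete both glued faces → V=20, E=42, F=24.
Attach a dodecagonal bipyramid (V=14, E=36, F=24) along a 3-gon: merge 3 vertices and 3 edges, delete both glued faces → V=31, E=75, F=46.
Check: V − E + F = 31 − 75 + 46 = 2.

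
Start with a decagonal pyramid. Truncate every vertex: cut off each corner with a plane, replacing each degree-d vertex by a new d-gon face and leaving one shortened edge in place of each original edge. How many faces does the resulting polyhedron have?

The base solid has V = 11, E = 20, F = 11.
Truncation replaces each original edge-end by a new vertex, so V′ = 2E = 40.
Each original edge survives, and each old vertex of degree d contributes d new edges; summing degrees gives Σd = 2E, so E′ = E + 2E = 3E = 60.
Each original face survives and each original vertex becomes one new face: F′ = F + V = 22.

22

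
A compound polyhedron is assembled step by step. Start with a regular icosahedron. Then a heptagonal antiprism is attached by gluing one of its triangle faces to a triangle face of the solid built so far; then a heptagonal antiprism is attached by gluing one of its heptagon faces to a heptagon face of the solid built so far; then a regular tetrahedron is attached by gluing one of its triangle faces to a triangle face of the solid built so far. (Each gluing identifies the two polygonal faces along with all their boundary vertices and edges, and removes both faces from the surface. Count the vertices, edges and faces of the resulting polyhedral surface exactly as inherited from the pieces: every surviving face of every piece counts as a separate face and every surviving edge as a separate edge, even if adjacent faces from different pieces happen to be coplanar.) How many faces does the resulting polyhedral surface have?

50

A regular icosahedron: V=12, E=30, F=20.
Attach a heptagonal antiprism (V=14, E=28, F=16) along a 3-gon: merge 3 vertices and 3 edges, delete both glued faces → V=23, E=55, F=34.
Attach a heptagonal antiprism (V=14, E=28, F=16) along a 7-gon: merge 7 vertices and 7 edges, delete both glued faces → V=30, E=76, F=48.
Attach a regular tetrahedron (V=4, E=6, F=4) along a 3-gon: merge 3 vertices and 3 edges, delete both glued faces → V=31, E=79, F=50.
Check: V − E + F = 31 − 79 + 50 = 2.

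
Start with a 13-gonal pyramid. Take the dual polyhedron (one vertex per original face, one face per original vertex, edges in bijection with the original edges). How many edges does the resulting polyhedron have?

The base solid has V = 14, E = 26, F = 14.
The dual swaps V and F and preserves E: V′ = F = 14, E′ = E = 26, F′ = V = 14.

26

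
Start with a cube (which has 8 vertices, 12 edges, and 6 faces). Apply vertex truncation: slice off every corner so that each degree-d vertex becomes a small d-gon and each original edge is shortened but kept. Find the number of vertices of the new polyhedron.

24

Truncation replaces each original edge-end by a new vertex, so V′ = 2E = 24.
Each original edge survives, and each old vertex of degree d contributes d new edges; summing degrees gives Σd = 2E, so E′ = E + 2E = 3E = 36.
Each original face survives and each original vertex becomes one new face: F′ = F + V = 14.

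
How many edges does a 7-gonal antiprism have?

28

An antiprism on an n-gon has two n-gon caps and 2n triangles: V = 2·7 = 14, E = 4·7 = 28, F = 2·7 + 2 = 16.
Check: V − E + F = 14 − 28 + 16 = 2.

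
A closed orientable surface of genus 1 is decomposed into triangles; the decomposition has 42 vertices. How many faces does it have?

χ = 2 − 2·1 = 0, and every face is a triangle so 3F = 2E.
V − E + F = 0 with E = 3F/2 gives 42 − (3/2 − 1)·F = 0, so F = 84 and E = 126.

84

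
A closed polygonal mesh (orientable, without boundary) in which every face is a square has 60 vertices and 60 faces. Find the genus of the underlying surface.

1

Every face is a square, so 2E = 4·60 = 240, giving E = 120.
χ = V − E + F = 60 − 120 + 60 = 0.
For a closed orientable surface χ = 2 − 2g, so g = (2 − (0))/2 = 1.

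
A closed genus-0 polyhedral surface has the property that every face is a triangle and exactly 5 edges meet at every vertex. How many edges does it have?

Each face has 3 edges and each edge borders two faces, so 2E = 3F.
Each vertex has degree 5, so 5V = 2E and hence V = 3F/5.
Euler: V − E + F = 2 ⇒ (3F/5) − (3F/2) + F = 2.
Multiply by 10: (6 − 15 + 10)F = 20, i.e. 1F = 20.
So F = 20, E = 3·20/2 = 30, V = 3·20/5 = 12.

30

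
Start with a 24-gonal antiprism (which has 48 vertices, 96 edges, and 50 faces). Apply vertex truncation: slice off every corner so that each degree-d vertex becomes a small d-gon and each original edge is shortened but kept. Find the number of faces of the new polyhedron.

Truncation replaces each original edge-end by a new vertex, so V′ = 2E = 192.
Each original edge survives, and each old vertex of degree d contributes d new edges; summing degrees gives Σd = 2E, so E′ = E + 2E = 3E = 288.
Each original face survives and each original vertex becomes one new face: F′ = F + V = 98.

98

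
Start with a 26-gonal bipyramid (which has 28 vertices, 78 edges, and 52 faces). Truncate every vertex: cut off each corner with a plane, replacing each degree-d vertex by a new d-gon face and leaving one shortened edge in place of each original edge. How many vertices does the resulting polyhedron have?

156

Truncation replaces each original edge-end by a new vertex, so V′ = 2E = 156.
Each original edge survives, and each old vertex of degree d contributes d new edges; summing degrees gives Σd = 2E, so E′ = E + 2E = 3E = 234.
Each original face survives and each original vertex becomes one new face: F′ = F + V = 80.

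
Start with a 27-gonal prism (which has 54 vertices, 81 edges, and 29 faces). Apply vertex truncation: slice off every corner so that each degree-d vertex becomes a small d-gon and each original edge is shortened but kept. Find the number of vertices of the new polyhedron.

162

Truncation replaces each original edge-end by a new vertex, so V′ = 2E = 162.
Each original edge survives, and each old vertex of degree d contributes d new edges; summing degrees gives Σd = 2E, so E′ = E + 2E = 3E = 243.
Each original face survives and each original vertex becomes one new face: F′ = F + V = 83.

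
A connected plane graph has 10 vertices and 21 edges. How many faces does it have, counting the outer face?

Euler's formula for a connected plane graph: V − E + F = 2, so F = 2 − 10 + 21 = 13.

13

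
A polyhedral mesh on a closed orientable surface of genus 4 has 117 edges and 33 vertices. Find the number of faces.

For a closed orientable surface of genus 4, χ = 2 − 2·4 = -6.
F = -6 − V + E = -6 − 33 + 117 = 78.

78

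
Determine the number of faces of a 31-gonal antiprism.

64

An antiprism on an n-gon has two n-gon caps and 2n triangles: V = 2·31 = 62, E = 4·31 = 124, F = 2·31 + 2 = 64.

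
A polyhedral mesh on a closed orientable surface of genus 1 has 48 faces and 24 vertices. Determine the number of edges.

72

For a closed orientable surface of genus 1, χ = 2 − 2·1 = 0.
E = V + F − (0) = 24 + 48 − (0) = 72.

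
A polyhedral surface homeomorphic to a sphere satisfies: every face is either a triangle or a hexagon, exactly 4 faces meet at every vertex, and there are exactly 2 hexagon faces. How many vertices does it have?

12

Let x be the number of triangles; then F = 2 + x.
Edge–face incidences: 2E = 6·2 + 3·x = 12 + 3x.
Every vertex has degree 4, so 4V = 2E.
Euler: V − E + F = 2 ⇒ (2E)/4 − E + (2 + x) = 2.
Multiply by 8: 2·(2E) − 4·(2E) + 8·(2 + x) = 16, i.e. 16 + 8x − 2·(12 + 3x) = 16.
Collecting terms: 2x − 8 = 16, so 2x = 24, so x = 12.
Then 2E = 12 + 3·12 = 48, so E = 24, V = 2E/4 = 12, F = 2 + 12 = 14.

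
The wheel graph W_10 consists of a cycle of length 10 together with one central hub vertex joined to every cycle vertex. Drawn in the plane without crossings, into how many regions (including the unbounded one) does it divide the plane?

11

W_10 has V = 10 + 1 = 11 vertices and E = 2·10 = 20 edges.
By Euler's formula F = 2 − V + E = 2 − 11 + 20 = 11.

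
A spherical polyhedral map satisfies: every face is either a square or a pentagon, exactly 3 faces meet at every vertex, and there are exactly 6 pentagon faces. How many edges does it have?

21

Let x be the number of squares; then F = 6 + x.
Edge–face incidences: 2E = 5·6 + 4·x = 30 + 4x.
Every vertex has degree 3, so 3V = 2E.
Euler: V − E + F = 2 ⇒ (2E)/3 − E + (6 + x) = 2.
Multiply by 6: 2·(2E) − 3·(2E) + 6·(6 + x) = 12, i.e. 36 + 6x − (30 + 4x) = 12.
Collecting terms: 2x + 6 = 12, so 2x = 6, so x = 3.
Then 2E = 30 + 4·3 = 42, so E = 21, V = 2E/3 = 14, F = 6 + 3 = 9.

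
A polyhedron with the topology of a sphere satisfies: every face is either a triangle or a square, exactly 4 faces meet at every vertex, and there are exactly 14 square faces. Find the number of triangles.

Let x be the number of triangles; then F = 14 + x.
Edge–face incidences: 2E = 4·14 + 3·x = 56 + 3x.
Every vertex has degree 4, so 4V = 2E.
Euler: V − E + F = 2 ⇒ (2E)/4 − E + (14 + x) = 2.
Multiply by 8: 2·(2E) − 4·(2E) + 8·(14 + x) = 16, i.e. 112 + 8x − 2·(56 + 3x) = 16.
Collecting terms: 2x = 16, so x = 8.
Then 2E = 56 + 3·8 = 80, so E = 40, V = 2E/4 = 20, F = 14 + 8 = 22.

8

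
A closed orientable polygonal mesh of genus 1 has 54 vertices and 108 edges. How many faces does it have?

For a closed orientable surface of genus 1, χ = 2 − 2·1 = 0.
F = 0 − V + E = 0 − 54 + 108 = 54.

54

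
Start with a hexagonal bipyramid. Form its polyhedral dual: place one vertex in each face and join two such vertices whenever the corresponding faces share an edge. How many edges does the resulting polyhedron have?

The base solid has V = 8, E = 18, F = 12.
The dual swaps V and F and preserves E: V′ = F = 12, E′ = E = 18, F′ = V = 8.

18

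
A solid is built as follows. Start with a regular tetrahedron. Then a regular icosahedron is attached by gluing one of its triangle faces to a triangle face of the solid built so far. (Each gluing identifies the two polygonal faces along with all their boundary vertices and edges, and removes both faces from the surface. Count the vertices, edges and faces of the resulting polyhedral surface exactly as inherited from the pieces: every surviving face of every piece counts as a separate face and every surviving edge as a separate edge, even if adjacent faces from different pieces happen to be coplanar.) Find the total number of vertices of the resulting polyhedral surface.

A regular tetrahedron: V=4, E=6, F=4.
Attach a regular icosahedron (V=12, E=30, F=20) along a 3-gon: merge 3 vertices and 3 edges, delete both glued faces → V=13, E=33, F=22.
Check: V − E + F = 13 − 33 + 22 = 2.

13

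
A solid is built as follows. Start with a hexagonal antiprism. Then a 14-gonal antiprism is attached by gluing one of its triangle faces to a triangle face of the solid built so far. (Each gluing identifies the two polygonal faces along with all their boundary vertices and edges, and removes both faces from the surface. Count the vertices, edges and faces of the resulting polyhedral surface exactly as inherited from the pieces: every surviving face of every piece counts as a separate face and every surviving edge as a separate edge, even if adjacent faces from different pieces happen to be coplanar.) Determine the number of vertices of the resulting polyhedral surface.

37

A hexagonal antiprism: V=12, E=24, F=14.
Attach a 14-gonal antiprism (V=28, E=56, F=30) along a 3-gon: merge 3 vertices and 3 edges, delete both glued faces → V=37, E=77, F=42.
Check: V − E + F = 37 − 77 + 42 = 2.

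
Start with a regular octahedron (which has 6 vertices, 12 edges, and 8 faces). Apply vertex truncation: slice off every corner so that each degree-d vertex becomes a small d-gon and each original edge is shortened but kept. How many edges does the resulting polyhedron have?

36

Truncation replaces each original edge-end by a new vertex, so V′ = 2E = 24.
Each original edge survives, and each old vertex of degree d contributes d new edges; summing degrees gives Σd = 2E, so E′ = E + 2E = 3E = 36.
Each original face survives and each original vertex becomes one new face: F′ = F + V = 14.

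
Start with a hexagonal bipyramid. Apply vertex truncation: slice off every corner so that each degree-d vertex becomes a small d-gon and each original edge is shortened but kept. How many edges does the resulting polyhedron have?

54

The base solid has V = 8, E = 18, F = 12.
Truncation replaces each original edge-end by a new vertex, so V′ = 2E = 36.
Each original edge survives, and each old vertex of degree d contributes d new edges; summing degrees gives Σd = 2E, so E′ = E + 2E = 3E = 54.
Each original face survives and each original vertex becomes one new face: F′ = F + V = 20.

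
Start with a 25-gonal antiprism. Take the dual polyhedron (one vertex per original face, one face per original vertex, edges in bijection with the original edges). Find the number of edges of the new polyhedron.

The base solid has V = 50, E = 100, F = 52.
The dual swaps V and F and preserves E: V′ = F = 52, E′ = E = 100, F′ = V = 50.

100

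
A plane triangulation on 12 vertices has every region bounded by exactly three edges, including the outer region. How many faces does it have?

In a plane triangulation 3F = 2E and V − E + F = 2, so F = 2V − 4 = 2·12 − 4 = 20.

20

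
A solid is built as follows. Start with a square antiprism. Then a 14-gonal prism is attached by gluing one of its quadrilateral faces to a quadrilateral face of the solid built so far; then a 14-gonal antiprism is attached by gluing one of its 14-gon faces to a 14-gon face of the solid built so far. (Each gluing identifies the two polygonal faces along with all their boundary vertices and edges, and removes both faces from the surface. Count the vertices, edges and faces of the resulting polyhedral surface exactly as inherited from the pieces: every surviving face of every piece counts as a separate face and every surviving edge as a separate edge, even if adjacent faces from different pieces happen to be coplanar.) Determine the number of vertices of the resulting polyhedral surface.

A square antiprism: V=8, E=16, F=10.
Attach a 14-gonal prism (V=28, E=42, F=16) along a 4-gon: merge 4 vertices and 4 edges, delete both glued faces → V=32, E=54, F=24.
Attach a 14-gonal antiprism (V=28, E=56, F=30) along a 14-gon: merge 14 vertices and 14 edges, delete both glued faces → V=46, E=96, F=52.
Check: V − E + F = 46 − 96 + 52 = 2.

46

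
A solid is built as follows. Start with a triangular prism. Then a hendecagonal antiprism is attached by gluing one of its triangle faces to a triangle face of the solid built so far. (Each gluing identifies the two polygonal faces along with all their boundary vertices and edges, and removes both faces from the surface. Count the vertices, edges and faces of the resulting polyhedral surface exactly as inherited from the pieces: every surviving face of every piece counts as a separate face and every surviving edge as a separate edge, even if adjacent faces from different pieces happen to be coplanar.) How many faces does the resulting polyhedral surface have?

27

A triangular prism: V=6, E=9, F=5.
Attach a hendecagonal antiprism (V=22, E=44, F=24) along a 3-gon: merge 3 vertices and 3 edges, delete both glued faces → V=25, E=50, F=27.
Check: V − E + F = 25 − 50 + 27 = 2.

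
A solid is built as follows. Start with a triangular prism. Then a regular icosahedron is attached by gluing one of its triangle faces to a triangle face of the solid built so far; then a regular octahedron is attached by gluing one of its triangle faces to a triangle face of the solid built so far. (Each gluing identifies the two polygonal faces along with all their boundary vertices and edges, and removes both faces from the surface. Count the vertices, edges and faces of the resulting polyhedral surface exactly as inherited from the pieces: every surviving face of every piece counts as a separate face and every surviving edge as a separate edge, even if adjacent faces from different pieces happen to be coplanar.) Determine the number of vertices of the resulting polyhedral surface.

18

A triangular prism: V=6, E=9, F=5.
Attach a regular icosahedron (V=12, E=30, F=20) along a 3-gon: merge 3 vertices and 3 edges, delete both glued faces → V=15, E=36, F=23.
Attach a regular octahedron (V=6, E=12, F=8) along a 3-gon: merge 3 vertices and 3 edges, delete both glued faces → V=18, E=45, F=29.
Check: V − E + F = 18 − 45 + 29 = 2.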